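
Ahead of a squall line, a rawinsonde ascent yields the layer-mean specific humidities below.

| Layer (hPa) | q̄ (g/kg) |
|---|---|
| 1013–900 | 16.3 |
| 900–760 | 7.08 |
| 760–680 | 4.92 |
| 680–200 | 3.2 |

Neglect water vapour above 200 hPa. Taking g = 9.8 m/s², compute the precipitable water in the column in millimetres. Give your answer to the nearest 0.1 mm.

PW ≈ 48.6 mm

Precipitable water is the column-integrated vapour mass per unit area: PW = (1/g) Σ q̄ Δp, with q in kg/kg and Δp in Pa (1 kg/m² of water = 1 mm).
Layer 1013–900 hPa: Δp = 113 hPa = 11300 Pa, q̄ = 0.0163 kg/kg → 0.0163 × 11300 / 9.8 = 18.79 mm
Layer 900–760 hPa: Δp = 140 hPa = 14000 Pa, q̄ = 0.00708 kg/kg → 0.00708 × 14000 / 9.8 = 10.11 mm
Layer 760–680 hPa: Δp = 80 hPa = 8000 Pa, q̄ = 0.00492 kg/kg → 0.00492 × 8000 / 9.8 = 4.02 mm
Layer 680–200 hPa: Δp = 480 hPa = 48000 Pa, q̄ = 0.0032 kg/kg → 0.0032 × 48000 / 9.8 = 15.67 mm
PW = 18.79 + 10.11 + 4.02 + 15.67 = 48.59 ≈ 48.6 mm.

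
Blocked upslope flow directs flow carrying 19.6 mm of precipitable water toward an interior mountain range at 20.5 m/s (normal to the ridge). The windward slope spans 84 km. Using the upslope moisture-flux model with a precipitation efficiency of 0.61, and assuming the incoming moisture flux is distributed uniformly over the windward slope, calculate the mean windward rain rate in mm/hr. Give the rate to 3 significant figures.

Incoming column moisture flux per unit ridge length: F = V × PW = 20.5 × 19.6 = 401.8 mm·m/s.
Spread over the 84 km slope with efficiency ε = 0.61: R = ε·F/W = 0.61 × 401.8 / 84000 m = 2.918e-03 mm/s.
R = 2.918e-03 × 3600 = 10.5 mm/hr.

R ≈ 10.5 mm/hr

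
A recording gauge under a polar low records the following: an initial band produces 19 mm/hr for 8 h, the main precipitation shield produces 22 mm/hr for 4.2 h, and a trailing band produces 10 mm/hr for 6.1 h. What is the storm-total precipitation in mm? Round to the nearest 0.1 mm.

total ≈ 305.4 mm

Total = Σ Rᵢ Δtᵢ = 19 × 8 + 22 × 4.2 + 10 × 6.1
      = 152 + 92.4 + 61 = 305.4 mm.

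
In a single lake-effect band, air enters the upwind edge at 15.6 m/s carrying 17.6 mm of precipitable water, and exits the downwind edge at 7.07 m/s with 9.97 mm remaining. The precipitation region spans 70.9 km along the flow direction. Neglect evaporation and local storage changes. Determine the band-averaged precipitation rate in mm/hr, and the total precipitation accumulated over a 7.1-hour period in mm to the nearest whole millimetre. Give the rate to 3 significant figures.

R ≈ 10.4 mm/hr; total ≈ 74 mm

Column moisture flux per unit crosswind length is F = V × PW.
Inflow: F_in = 15.6 × 17.6 = 274.56 mm·m/s
Outflow: F_out = 7.07 × 9.97 = 70.4879 mm·m/s
Steady-state rate R = (F_in − F_out)/L = (274.56 − 70.4879) / 70900 m = 2.878e-03 mm/s.
R = 2.878e-03 × 3600 = 10.4 mm/hr.
Over 7.1 h: total = 10.4 × 7.1 = 73.84 ≈ 74 mm.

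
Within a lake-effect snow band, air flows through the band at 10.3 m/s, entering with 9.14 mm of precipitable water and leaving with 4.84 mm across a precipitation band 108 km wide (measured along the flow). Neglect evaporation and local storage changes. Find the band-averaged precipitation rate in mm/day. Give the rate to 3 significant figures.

Column moisture flux per unit crosswind length is F = V × PW.
Inflow: F_in = 10.3 × 9.14 = 94.142 mm·m/s
Outflow: F_out = 10.3 × 4.84 = 49.852 mm·m/s
Steady-state rate R = (F_in − F_out)/L = (94.142 − 49.852) / 108000 m = 4.101e-04 mm/s.
R = 4.101e-04 × 3600 × 24 = 35.4 mm/day.

R ≈ 35.4 mm/day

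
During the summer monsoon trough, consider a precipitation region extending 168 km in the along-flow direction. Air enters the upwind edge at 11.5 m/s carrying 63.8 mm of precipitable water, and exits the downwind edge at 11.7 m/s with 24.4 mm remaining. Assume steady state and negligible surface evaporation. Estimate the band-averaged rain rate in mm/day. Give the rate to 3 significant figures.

R ≈ 231 mm/day

Column moisture flux per unit crosswind length is F = V × PW.
Inflow: F_in = 11.5 × 63.8 = 733.7 mm·m/s
Outflow: F_out = 11.7 × 24.4 = 285.48 mm·m/s
Steady-state rate R = (F_in − F_out)/L = (733.7 − 285.48) / 168000 m = 2.668e-03 mm/s.
R = 2.668e-03 × 3600 × 24 = 231 mm/day.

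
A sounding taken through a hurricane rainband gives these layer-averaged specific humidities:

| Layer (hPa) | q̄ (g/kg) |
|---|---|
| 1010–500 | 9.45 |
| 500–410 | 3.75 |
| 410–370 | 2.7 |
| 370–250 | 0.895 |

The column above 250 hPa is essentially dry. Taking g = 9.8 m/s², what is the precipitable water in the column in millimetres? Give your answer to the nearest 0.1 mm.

PW ≈ 54.8 mm

Precipitable water is the column-integrated vapour mass per unit area: PW = (1/g) Σ q̄ Δp, with q in kg/kg and Δp in Pa (1 kg/m² of water = 1 mm).
Layer 1010–500 hPa: Δp = 510 hPa = 51000 Pa, q̄ = 0.00945 kg/kg → 0.00945 × 51000 / 9.8 = 49.18 mm
Layer 500–410 hPa: Δp = 90 hPa = 9000 Pa, q̄ = 0.00375 kg/kg → 0.00375 × 9000 / 9.8 = 3.44 mm
Layer 410–370 hPa: Δp = 40 hPa = 4000 Pa, q̄ = 0.0027 kg/kg → 0.0027 × 4000 / 9.8 = 1.10 mm
Layer 370–250 hPa: Δp = 120 hPa = 12000 Pa, q̄ = 0.000895 kg/kg → 0.000895 × 12000 / 9.8 = 1.10 mm
PW = 49.18 + 3.44 + 1.10 + 1.10 = 54.82 ≈ 54.8 mm.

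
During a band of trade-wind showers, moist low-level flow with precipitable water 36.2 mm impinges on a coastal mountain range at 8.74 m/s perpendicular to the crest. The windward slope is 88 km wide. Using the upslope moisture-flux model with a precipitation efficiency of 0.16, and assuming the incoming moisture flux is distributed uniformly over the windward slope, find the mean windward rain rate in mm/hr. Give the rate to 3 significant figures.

Incoming column moisture flux per unit ridge length: F = V × PW = 8.74 × 36.2 = 316.388 mm·m/s.
Spread over the 88 km slope with efficiency ε = 0.16: R = ε·F/W = 0.16 × 316.388 / 88000 m = 5.753e-04 mm/s.
R = 5.753e-04 × 3600 = 2.07 mm/hr.

R ≈ 2.07 mm/hr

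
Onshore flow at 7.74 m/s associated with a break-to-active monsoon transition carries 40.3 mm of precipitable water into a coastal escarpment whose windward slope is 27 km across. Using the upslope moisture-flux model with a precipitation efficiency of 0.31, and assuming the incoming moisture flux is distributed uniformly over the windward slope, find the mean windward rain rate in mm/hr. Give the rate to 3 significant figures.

R ≈ 12.9 mm/hr

Incoming column moisture flux per unit ridge length: F = V × PW = 7.74 × 40.3 = 311.922 mm·m/s.
Spread over the 27 km slope with efficiency ε = 0.31: R = ε·F/W = 0.31 × 311.922 / 27000 m = 3.581e-03 mm/s.
R = 3.581e-03 × 3600 = 12.9 mm/hr.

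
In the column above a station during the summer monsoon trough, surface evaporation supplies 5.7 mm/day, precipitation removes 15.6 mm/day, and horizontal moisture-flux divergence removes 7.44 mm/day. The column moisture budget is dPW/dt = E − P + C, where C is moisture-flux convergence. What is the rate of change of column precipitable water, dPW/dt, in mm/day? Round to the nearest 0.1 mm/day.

dPW/dt ≈ -17.3 mm/day

dPW/dt = E − P + C = 5.7 − 15.6 + (-7.44) = -17.3 mm/day.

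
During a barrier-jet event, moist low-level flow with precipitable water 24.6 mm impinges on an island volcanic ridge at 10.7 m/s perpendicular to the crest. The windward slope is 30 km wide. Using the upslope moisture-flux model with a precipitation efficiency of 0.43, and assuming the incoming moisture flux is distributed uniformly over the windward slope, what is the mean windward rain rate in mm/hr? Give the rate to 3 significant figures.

R ≈ 13.6 mm/hr

Incoming column moisture flux per unit ridge length: F = V × PW = 10.7 × 24.6 = 263.22 mm·m/s.
Spread over the 30 km slope with efficiency ε = 0.43: R = ε·F/W = 0.43 × 263.22 / 30000 m = 3.773e-03 mm/s.
R = 3.773e-03 × 3600 = 13.6 mm/hr.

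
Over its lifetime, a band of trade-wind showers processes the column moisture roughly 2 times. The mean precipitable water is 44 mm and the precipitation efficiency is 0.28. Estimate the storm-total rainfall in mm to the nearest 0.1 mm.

Each cycle deposits ε × PW = 0.28 × 44 = 12.32 mm.
Over 2 cycles: 2 × 12.32 = 24.6 mm.

rainfall ≈ 24.6 mm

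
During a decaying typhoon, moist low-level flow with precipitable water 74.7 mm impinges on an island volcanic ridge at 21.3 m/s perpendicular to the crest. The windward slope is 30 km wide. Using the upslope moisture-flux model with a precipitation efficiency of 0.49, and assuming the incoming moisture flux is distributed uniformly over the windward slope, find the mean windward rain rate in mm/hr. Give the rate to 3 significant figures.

Incoming column moisture flux per unit ridge length: F = V × PW = 21.3 × 74.7 = 1591.11 mm·m/s.
Spread over the 30 km slope with efficiency ε = 0.49: R = ε·F/W = 0.49 × 1591.11 / 30000 m = 2.599e-02 mm/s.
R = 2.599e-02 × 3600 = 93.6 mm/hr.

R ≈ 93.6 mm/hr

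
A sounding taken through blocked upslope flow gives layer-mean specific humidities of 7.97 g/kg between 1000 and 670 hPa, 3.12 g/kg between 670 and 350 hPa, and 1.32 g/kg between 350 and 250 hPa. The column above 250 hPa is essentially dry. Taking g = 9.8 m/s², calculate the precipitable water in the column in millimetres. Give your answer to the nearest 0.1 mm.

Precipitable water is the column-integrated vapour mass per unit area: PW = (1/g) Σ q̄ Δp, with q in kg/kg and Δp in Pa (1 kg/m² of water = 1 mm).
Layer 1000–670 hPa: Δp = 330 hPa = 33000 Pa, q̄ = 0.00797 kg/kg → 0.00797 × 33000 / 9.8 = 26.84 mm
Layer 670–350 hPa: Δp = 320 hPa = 32000 Pa, q̄ = 0.00312 kg/kg → 0.00312 × 32000 / 9.8 = 10.19 mm
Layer 350–250 hPa: Δp = 100 hPa = 10000 Pa, q̄ = 0.00132 kg/kg → 0.00132 × 10000 / 9.8 = 1.35 mm
PW = 26.84 + 10.19 + 1.35 = 38.38 ≈ 38.4 mm.

PW ≈ 38.4 mm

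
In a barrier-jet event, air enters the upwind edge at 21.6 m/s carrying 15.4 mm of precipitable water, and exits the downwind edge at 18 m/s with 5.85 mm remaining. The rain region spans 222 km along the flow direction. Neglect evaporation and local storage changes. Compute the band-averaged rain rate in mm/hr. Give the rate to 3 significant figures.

Column moisture flux per unit crosswind length is F = V × PW.
Inflow: F_in = 21.6 × 15.4 = 332.64 mm·m/s
Outflow: F_out = 18 × 5.85 = 105.3 mm·m/s
Steady-state rate R = (F_in − F_out)/L = (332.64 − 105.3) / 222000 m = 1.024e-03 mm/s.
R = 1.024e-03 × 3600 = 3.69 mm/hr.

R ≈ 3.69 mm/hr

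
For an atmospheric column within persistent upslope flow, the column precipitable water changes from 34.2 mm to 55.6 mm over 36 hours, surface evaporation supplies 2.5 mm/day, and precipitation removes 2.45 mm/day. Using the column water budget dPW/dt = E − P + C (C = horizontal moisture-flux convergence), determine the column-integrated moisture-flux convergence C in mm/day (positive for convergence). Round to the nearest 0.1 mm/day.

C ≈ 14.2 mm/day

dPW/dt = (55.6 − 34.2) mm / (36/24 day) = +14.267 mm/day.
C = dPW/dt − E + P = (+14.267) − 2.5 + 2.45 = 14.2 mm/day.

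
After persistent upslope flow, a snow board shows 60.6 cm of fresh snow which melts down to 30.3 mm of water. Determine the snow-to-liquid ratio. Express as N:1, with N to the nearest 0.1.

Ratio = snow depth / SWE = 606 mm / 30.3 mm = 20.0, i.e. 20.0:1.

ratio ≈ 20.0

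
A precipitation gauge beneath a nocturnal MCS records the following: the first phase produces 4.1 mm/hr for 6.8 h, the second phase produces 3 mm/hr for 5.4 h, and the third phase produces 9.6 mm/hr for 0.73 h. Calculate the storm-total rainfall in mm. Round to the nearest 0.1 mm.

Total = Σ Rᵢ Δtᵢ = 4.1 × 6.8 + 3 × 5.4 + 9.6 × 0.73
      = 27.88 + 16.2 + 7.008 = 51.1 mm.

total ≈ 51.1 mm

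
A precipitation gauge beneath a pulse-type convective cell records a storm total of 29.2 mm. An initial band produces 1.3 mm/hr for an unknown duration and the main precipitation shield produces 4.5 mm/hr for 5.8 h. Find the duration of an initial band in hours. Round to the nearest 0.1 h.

duration ≈ 2.4 h

Known phases: 4.5 × 5.8 = 26.1 mm.
Remaining depth = 29.2 − 26.1 = 3.1 mm.
Duration = 3.1 / 1.3 = 2.4 h.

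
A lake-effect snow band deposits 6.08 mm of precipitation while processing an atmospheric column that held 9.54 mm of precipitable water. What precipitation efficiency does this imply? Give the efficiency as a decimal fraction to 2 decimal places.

ε = precipitation / PW = 6.08 / 9.54 = 0.64.

ε ≈ 0.64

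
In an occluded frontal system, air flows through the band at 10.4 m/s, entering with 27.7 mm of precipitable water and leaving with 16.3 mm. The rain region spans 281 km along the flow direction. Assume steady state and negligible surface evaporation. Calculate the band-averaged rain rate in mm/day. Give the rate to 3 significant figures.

R ≈ 36.5 mm/day

Column moisture flux per unit crosswind length is F = V × PW.
Inflow: F_in = 10.4 × 27.7 = 288.08 mm·m/s
Outflow: F_out = 10.4 × 16.3 = 169.52 mm·m/s
Steady-state rate R = (F_in − F_out)/L = (288.08 − 169.52) / 281000 m = 4.219e-04 mm/s.
R = 4.219e-04 × 3600 × 24 = 36.5 mm/day.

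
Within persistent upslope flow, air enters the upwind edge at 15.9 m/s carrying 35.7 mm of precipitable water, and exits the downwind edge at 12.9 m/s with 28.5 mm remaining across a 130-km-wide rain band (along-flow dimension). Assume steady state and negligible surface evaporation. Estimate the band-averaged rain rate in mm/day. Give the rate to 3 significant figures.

Column moisture flux per unit crosswind length is F = V × PW.
Inflow: F_in = 15.9 × 35.7 = 567.63 mm·m/s
Outflow: F_out = 12.9 × 28.5 = 367.65 mm·m/s
Steady-state rate R = (F_in − F_out)/L = (567.63 − 367.65) / 130000 m = 1.538e-03 mm/s.
R = 1.538e-03 × 3600 × 24 = 133 mm/day.

R ≈ 133 mm/day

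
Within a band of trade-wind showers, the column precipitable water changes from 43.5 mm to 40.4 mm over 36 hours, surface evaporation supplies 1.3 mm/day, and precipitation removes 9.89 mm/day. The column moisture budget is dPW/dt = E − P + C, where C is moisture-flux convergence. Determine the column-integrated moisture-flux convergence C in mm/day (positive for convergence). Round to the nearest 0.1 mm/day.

dPW/dt = (40.4 − 43.5) mm / (36/24 day) = -2.067 mm/day.
C = dPW/dt − E + P = (-2.067) − 1.3 + 9.89 = 6.5 mm/day.

C ≈ 6.5 mm/day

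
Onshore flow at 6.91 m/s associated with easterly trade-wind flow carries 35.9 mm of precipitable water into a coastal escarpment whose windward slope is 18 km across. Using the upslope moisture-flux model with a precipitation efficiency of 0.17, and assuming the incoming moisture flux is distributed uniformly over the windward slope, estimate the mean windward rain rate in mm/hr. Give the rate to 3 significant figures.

R ≈ 8.43 mm/hr

Incoming column moisture flux per unit ridge length: F = V × PW = 6.91 × 35.9 = 248.069 mm·m/s.
Spread over the 18 km slope with efficiency ε = 0.17: R = ε·F/W = 0.17 × 248.069 / 18000 m = 2.343e-03 mm/s.
R = 2.343e-03 × 3600 = 8.43 mm/hr.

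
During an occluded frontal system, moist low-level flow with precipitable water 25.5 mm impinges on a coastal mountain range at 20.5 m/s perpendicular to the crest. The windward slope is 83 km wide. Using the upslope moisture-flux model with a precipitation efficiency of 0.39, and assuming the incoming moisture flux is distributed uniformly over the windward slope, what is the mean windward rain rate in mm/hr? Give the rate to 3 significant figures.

Incoming column moisture flux per unit ridge length: F = V × PW = 20.5 × 25.5 = 522.75 mm·m/s.
Spread over the 83 km slope with efficiency ε = 0.39: R = ε·F/W = 0.39 × 522.75 / 83000 m = 2.456e-03 mm/s.
R = 2.456e-03 × 3600 = 8.84 mm/hr.

R ≈ 8.84 mm/hr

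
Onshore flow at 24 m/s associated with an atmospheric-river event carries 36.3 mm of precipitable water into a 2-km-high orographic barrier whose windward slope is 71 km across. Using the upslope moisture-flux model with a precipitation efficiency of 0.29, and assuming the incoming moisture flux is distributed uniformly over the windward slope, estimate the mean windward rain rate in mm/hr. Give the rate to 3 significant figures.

Incoming column moisture flux per unit ridge length: F = V × PW = 24 × 36.3 = 871.2 mm·m/s.
Spread over the 71 km slope with efficiency ε = 0.29: R = ε·F/W = 0.29 × 871.2 / 71000 m = 3.558e-03 mm/s.
R = 3.558e-03 × 3600 = 12.8 mm/hr.

R ≈ 12.8 mm/hr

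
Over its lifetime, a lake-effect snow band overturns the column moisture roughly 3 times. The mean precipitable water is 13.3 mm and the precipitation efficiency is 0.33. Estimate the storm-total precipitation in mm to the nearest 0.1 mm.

precipitation ≈ 13.2 mm

Each cycle deposits ε × PW = 0.33 × 13.3 = 4.389 mm.
Over 3 cycles: 3 × 4.389 = 13.2 mm.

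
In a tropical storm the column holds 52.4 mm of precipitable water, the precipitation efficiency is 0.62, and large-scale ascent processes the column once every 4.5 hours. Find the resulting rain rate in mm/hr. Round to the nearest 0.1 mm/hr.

Each overturning extracts ε × PW = 0.62 × 52.4 = 32.488 mm.
Rate = ε·PW / τ = 32.488 / 4.5 h = 7.2 mm/hr.

R ≈ 7.2 mm/hr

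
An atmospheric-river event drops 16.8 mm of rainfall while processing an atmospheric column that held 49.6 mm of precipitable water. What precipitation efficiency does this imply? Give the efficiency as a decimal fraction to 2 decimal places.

ε = rainfall / PW = 16.8 / 49.6 = 0.34.

ε ≈ 0.34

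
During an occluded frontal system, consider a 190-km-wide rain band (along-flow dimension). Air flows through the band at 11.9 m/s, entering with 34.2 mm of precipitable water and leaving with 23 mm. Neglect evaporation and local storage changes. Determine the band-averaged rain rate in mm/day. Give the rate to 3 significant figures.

R ≈ 60.6 mm/day

Column moisture flux per unit crosswind length is F = V × PW.
Inflow: F_in = 11.9 × 34.2 = 406.98 mm·m/s
Outflow: F_out = 11.9 × 23 = 273.7 mm·m/s
Steady-state rate R = (F_in − F_out)/L = (406.98 − 273.7) / 190000 m = 7.015e-04 mm/s.
R = 7.015e-04 × 3600 × 24 = 60.6 mm/day.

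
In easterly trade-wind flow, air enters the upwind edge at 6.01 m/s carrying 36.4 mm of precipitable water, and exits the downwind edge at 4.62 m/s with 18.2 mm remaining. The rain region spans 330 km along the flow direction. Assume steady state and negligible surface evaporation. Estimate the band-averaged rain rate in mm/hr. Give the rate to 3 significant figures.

Column moisture flux per unit crosswind length is F = V × PW.
Inflow: F_in = 6.01 × 36.4 = 218.764 mm·m/s
Outflow: F_out = 4.62 × 18.2 = 84.084 mm·m/s
Steady-state rate R = (F_in − F_out)/L = (218.764 − 84.084) / 330000 m = 4.081e-04 mm/s.
R = 4.081e-04 × 3600 = 1.47 mm/hr.

R ≈ 1.47 mm/hr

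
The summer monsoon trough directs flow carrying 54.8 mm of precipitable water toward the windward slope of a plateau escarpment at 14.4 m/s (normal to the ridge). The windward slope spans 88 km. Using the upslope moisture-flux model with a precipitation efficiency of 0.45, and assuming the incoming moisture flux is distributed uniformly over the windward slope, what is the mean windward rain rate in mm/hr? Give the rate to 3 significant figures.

Incoming column moisture flux per unit ridge length: F = V × PW = 14.4 × 54.8 = 789.12 mm·m/s.
Spread over the 88 km slope with efficiency ε = 0.45: R = ε·F/W = 0.45 × 789.12 / 88000 m = 4.035e-03 mm/s.
R = 4.035e-03 × 3600 = 14.5 mm/hr.

R ≈ 14.5 mm/hr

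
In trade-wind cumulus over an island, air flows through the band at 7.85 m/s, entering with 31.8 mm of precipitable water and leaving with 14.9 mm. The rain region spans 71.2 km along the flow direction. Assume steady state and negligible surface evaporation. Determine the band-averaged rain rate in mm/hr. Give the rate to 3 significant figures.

R ≈ 6.71 mm/hr

Column moisture flux per unit crosswind length is F = V × PW.
Inflow: F_in = 7.85 × 31.8 = 249.63 mm·m/s
Outflow: F_out = 7.85 × 14.9 = 116.965 mm·m/s
Steady-state rate R = (F_in − F_out)/L = (249.63 − 116.965) / 71200 m = 1.863e-03 mm/s.
R = 1.863e-03 × 3600 = 6.71 mm/hr.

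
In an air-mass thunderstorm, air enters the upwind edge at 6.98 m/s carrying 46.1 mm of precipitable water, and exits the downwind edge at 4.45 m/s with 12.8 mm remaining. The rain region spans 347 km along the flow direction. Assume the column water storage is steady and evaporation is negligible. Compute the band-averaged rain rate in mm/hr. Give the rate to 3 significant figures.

Column moisture flux per unit crosswind length is F = V × PW.
Inflow: F_in = 6.98 × 46.1 = 321.778 mm·m/s
Outflow: F_out = 4.45 × 12.8 = 56.96 mm·m/s
Steady-state rate R = (F_in − F_out)/L = (321.778 − 56.96) / 347000 m = 7.632e-04 mm/s.
R = 7.632e-04 × 3600 = 2.75 mm/hr.

R ≈ 2.75 mm/hr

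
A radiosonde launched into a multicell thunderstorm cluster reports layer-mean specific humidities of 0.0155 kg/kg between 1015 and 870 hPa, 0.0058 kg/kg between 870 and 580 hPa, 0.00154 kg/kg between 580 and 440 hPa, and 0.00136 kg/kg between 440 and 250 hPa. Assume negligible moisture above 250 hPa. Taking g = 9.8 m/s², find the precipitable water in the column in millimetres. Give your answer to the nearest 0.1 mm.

Precipitable water is the column-integrated vapour mass per unit area: PW = (1/g) Σ q̄ Δp, with q in kg/kg and Δp in Pa (1 kg/m² of water = 1 mm).
Layer 1015–870 hPa: Δp = 145 hPa = 14500 Pa, q̄ = 0.0155 kg/kg → 0.0155 × 14500 / 9.8 = 22.93 mm
Layer 870–580 hPa: Δp = 290 hPa = 29000 Pa, q̄ = 0.0058 kg/kg → 0.0058 × 29000 / 9.8 = 17.16 mm
Layer 580–440 hPa: Δp = 140 hPa = 14000 Pa, q̄ = 0.00154 kg/kg → 0.00154 × 14000 / 9.8 = 2.20 mm
Layer 440–250 hPa: Δp = 190 hPa = 19000 Pa, q̄ = 0.00136 kg/kg → 0.00136 × 19000 / 9.8 = 2.64 mm
PW = 22.93 + 17.16 + 2.20 + 2.64 = 44.93 ≈ 44.9 mm.

PW ≈ 44.9 mm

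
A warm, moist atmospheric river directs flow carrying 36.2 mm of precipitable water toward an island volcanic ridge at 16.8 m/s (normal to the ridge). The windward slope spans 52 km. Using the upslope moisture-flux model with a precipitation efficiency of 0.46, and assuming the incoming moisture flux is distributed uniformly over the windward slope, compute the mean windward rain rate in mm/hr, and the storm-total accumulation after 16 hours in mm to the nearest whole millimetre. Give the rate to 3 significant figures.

Incoming column moisture flux per unit ridge length: F = V × PW = 16.8 × 36.2 = 608.16 mm·m/s.
Spread over the 52 km slope with efficiency ε = 0.46: R = ε·F/W = 0.46 × 608.16 / 52000 m = 5.380e-03 mm/s.
R = 5.380e-03 × 3600 = 19.4 mm/hr.
Over 16 h: total = 19.4 × 16 = 310.4 ≈ 310 mm.

R ≈ 19.4 mm/hr; total ≈ 310 mm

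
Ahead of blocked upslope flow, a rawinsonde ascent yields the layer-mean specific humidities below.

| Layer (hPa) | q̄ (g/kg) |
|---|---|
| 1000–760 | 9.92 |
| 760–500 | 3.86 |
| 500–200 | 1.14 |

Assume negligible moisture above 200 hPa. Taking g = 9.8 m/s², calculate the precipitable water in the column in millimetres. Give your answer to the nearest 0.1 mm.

PW ≈ 38.0 mm

Precipitable water is the column-integrated vapour mass per unit area: PW = (1/g) Σ q̄ Δp, with q in kg/kg and Δp in Pa (1 kg/m² of water = 1 mm).
Layer 1000–760 hPa: Δp = 240 hPa = 24000 Pa, q̄ = 0.00992 kg/kg → 0.00992 × 24000 / 9.8 = 24.29 mm
Layer 760–500 hPa: Δp = 260 hPa = 26000 Pa, q̄ = 0.00386 kg/kg → 0.00386 × 26000 / 9.8 = 10.24 mm
Layer 500–200 hPa: Δp = 300 hPa = 30000 Pa, q̄ = 0.00114 kg/kg → 0.00114 × 30000 / 9.8 = 3.49 mm
PW = 24.29 + 10.24 + 3.49 = 38.02 ≈ 38.0 mm.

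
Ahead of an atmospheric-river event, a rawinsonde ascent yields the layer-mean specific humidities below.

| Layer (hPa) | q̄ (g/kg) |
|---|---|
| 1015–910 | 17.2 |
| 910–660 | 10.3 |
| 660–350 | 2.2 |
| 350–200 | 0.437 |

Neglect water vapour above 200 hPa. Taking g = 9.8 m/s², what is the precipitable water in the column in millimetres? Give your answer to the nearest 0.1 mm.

Precipitable water is the column-integrated vapour mass per unit area: PW = (1/g) Σ q̄ Δp, with q in kg/kg and Δp in Pa (1 kg/m² of water = 1 mm).
Layer 1015–910 hPa: Δp = 105 hPa = 10500 Pa, q̄ = 0.0172 kg/kg → 0.0172 × 10500 / 9.8 = 18.43 mm
Layer 910–660 hPa: Δp = 250 hPa = 25000 Pa, q̄ = 0.0103 kg/kg → 0.0103 × 25000 / 9.8 = 26.28 mm
Layer 660–350 hPa: Δp = 310 hPa = 31000 Pa, q̄ = 0.0022 kg/kg → 0.0022 × 31000 / 9.8 = 6.96 mm
Layer 350–200 hPa: Δp = 150 hPa = 15000 Pa, q̄ = 0.000437 kg/kg → 0.000437 × 15000 / 9.8 = 0.67 mm
PW = 18.43 + 26.28 + 6.96 + 0.67 = 52.34 ≈ 52.3 mm.

PW ≈ 52.3 mm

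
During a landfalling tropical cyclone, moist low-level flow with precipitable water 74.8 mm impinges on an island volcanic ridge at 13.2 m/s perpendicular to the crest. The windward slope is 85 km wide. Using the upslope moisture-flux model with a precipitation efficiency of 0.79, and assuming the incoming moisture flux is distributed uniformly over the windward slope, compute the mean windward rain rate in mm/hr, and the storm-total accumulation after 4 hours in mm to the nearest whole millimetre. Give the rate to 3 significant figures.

Incoming column moisture flux per unit ridge length: F = V × PW = 13.2 × 74.8 = 987.36 mm·m/s.
Spread over the 85 km slope with efficiency ε = 0.79: R = ε·F/W = 0.79 × 987.36 / 85000 m = 9.177e-03 mm/s.
R = 9.177e-03 × 3600 = 33.0 mm/hr.
Over 4 h: total = 33.0 × 4 = 132 mm.

R ≈ 33.0 mm/hr; total ≈ 132 mm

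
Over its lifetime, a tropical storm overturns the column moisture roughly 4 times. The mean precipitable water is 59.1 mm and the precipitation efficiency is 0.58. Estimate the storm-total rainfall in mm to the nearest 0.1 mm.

rainfall ≈ 137.1 mm

Each cycle deposits ε × PW = 0.58 × 59.1 = 34.278 mm.
Over 4 cycles: 4 × 34.278 = 137.1 mm.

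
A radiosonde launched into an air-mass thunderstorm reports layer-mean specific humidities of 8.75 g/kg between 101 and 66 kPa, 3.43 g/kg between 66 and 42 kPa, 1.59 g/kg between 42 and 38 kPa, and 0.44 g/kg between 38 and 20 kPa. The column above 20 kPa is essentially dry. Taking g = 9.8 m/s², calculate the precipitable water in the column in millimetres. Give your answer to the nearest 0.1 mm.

Precipitable water is the column-integrated vapour mass per unit area: PW = (1/g) Σ q̄ Δp, with q in kg/kg and Δp in Pa (1 kg/m² of water = 1 mm).
Layer 101–66 kPa: Δp = 350 hPa = 35000 Pa, q̄ = 0.00875 kg/kg → 0.00875 × 35000 / 9.8 = 31.25 mm
Layer 66–42 kPa: Δp = 240 hPa = 24000 Pa, q̄ = 0.00343 kg/kg → 0.00343 × 24000 / 9.8 = 8.40 mm
Layer 42–38 kPa: Δp = 40 hPa = 4000 Pa, q̄ = 0.00159 kg/kg → 0.00159 × 4000 / 9.8 = 0.65 mm
Layer 38–20 kPa: Δp = 180 hPa = 18000 Pa, q̄ = 0.00044 kg/kg → 0.00044 × 18000 / 9.8 = 0.81 mm
PW = 31.25 + 8.40 + 0.65 + 0.81 = 41.11 ≈ 41.1 mm.

PW ≈ 41.1 mm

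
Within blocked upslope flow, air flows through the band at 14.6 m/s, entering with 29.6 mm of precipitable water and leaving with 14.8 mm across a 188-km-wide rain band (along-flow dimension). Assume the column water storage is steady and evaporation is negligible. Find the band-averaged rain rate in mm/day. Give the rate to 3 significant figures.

R ≈ 99.3 mm/day

Column moisture flux per unit crosswind length is F = V × PW.
Inflow: F_in = 14.6 × 29.6 = 432.16 mm·m/s
Outflow: F_out = 14.6 × 14.8 = 216.08 mm·m/s
Steady-state rate R = (F_in − F_out)/L = (432.16 − 216.08) / 188000 m = 1.149e-03 mm/s.
R = 1.149e-03 × 3600 × 24 = 99.3 mm/day.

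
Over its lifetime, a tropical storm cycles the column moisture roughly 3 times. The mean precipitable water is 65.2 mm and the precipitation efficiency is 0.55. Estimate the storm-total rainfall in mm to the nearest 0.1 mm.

Each cycle deposits ε × PW = 0.55 × 65.2 = 35.86 mm.
Over 3 cycles: 3 × 35.86 = 107.6 mm.

rainfall ≈ 107.6 mm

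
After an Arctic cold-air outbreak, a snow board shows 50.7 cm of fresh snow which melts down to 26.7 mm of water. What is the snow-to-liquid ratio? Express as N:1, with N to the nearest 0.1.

Ratio = snow depth / SWE = 507 mm / 26.7 mm = 19.0, i.e. 19.0:1.

ratio ≈ 19.0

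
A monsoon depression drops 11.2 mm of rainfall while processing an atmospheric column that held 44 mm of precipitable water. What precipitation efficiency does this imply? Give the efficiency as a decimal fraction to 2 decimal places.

ε ≈ 0.25

ε = rainfall / PW = 11.2 / 44 = 0.25.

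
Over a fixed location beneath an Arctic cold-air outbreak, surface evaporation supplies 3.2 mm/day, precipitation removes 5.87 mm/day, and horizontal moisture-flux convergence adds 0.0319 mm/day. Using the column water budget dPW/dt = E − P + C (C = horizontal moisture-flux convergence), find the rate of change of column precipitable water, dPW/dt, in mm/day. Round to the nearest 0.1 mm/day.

dPW/dt = E − P + C = 3.2 − 5.87 + (0.0319) = -2.6 mm/day.

dPW/dt ≈ -2.6 mm/day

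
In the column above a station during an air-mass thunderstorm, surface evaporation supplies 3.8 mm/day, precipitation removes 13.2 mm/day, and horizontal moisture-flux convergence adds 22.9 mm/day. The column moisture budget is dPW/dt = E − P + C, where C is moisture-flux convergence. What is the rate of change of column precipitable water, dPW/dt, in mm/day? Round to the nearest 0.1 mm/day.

dPW/dt ≈ 13.5 mm/day

dPW/dt = E − P + C = 3.8 − 13.2 + (22.9) = 13.5 mm/day.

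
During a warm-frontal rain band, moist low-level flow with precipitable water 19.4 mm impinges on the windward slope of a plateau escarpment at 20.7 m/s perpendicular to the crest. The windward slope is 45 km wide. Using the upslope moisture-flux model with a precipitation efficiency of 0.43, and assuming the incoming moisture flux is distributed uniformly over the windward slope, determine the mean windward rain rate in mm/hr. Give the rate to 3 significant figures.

R ≈ 13.8 mm/hr

Incoming column moisture flux per unit ridge length: F = V × PW = 20.7 × 19.4 = 401.58 mm·m/s.
Spread over the 45 km slope with efficiency ε = 0.43: R = ε·F/W = 0.43 × 401.58 / 45000 m = 3.837e-03 mm/s.
R = 3.837e-03 × 3600 = 13.8 mm/hr.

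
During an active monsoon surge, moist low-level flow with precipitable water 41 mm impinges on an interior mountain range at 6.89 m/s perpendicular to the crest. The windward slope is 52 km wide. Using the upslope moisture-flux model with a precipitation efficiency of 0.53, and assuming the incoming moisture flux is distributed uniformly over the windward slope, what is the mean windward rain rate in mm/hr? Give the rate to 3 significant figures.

R ≈ 10.4 mm/hr

Incoming column moisture flux per unit ridge length: F = V × PW = 6.89 × 41 = 282.49 mm·m/s.
Spread over the 52 km slope with efficiency ε = 0.53: R = ε·F/W = 0.53 × 282.49 / 52000 m = 2.879e-03 mm/s.
R = 2.879e-03 × 3600 = 10.4 mm/hr.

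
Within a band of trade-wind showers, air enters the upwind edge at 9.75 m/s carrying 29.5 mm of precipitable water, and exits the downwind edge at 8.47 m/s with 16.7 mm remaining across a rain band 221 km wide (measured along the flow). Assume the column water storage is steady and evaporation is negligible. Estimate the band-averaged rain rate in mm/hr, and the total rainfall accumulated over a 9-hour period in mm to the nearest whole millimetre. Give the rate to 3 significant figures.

R ≈ 2.38 mm/hr; total ≈ 21 mm

Column moisture flux per unit crosswind length is F = V × PW.
Inflow: F_in = 9.75 × 29.5 = 287.625 mm·m/s
Outflow: F_out = 8.47 × 16.7 = 141.449 mm·m/s
Steady-state rate R = (F_in − F_out)/L = (287.625 − 141.449) / 221000 m = 6.614e-04 mm/s.
R = 6.614e-04 × 3600 = 2.38 mm/hr.
Over 9 h: total = 2.38 × 9 = 21.42 ≈ 21 mm.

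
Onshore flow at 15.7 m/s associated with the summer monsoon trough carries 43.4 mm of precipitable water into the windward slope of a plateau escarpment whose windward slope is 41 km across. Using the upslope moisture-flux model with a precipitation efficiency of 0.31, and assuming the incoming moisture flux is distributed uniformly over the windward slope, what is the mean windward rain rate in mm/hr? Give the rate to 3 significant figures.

Incoming column moisture flux per unit ridge length: F = V × PW = 15.7 × 43.4 = 681.38 mm·m/s.
Spread over the 41 km slope with efficiency ε = 0.31: R = ε·F/W = 0.31 × 681.38 / 41000 m = 5.152e-03 mm/s.
R = 5.152e-03 × 3600 = 18.5 mm/hr.

R ≈ 18.5 mm/hr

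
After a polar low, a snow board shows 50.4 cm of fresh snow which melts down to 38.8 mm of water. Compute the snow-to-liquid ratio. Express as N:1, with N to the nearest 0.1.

Ratio = snow depth / SWE = 504 mm / 38.8 mm = 13.0, i.e. 13.0:1.

ratio ≈ 13.0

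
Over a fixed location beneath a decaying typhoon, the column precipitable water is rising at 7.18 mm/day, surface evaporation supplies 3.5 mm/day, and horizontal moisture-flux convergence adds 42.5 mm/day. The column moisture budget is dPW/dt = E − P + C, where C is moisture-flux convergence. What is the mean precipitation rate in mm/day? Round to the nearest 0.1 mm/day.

dPW/dt = +7.18 mm/day.
P = E + C − dPW/dt = 3.5 + (42.5) − (+7.18) = 38.8 mm/day.

P ≈ 38.8 mm/day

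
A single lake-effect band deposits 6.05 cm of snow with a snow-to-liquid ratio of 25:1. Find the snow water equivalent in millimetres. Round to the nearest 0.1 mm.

SWE ≈ 2.4 mm

SWE = snow depth / ratio = 6.05 cm / 25 = 0.242 cm = 2.4 mm.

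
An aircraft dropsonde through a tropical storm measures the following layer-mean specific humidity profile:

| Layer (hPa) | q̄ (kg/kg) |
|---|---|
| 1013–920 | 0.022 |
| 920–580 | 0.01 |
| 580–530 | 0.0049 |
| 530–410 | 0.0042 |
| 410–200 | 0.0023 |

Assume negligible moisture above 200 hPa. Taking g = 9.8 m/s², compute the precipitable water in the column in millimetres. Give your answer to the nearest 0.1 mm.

PW ≈ 68.1 mm

Precipitable water is the column-integrated vapour mass per unit area: PW = (1/g) Σ q̄ Δp, with q in kg/kg and Δp in Pa (1 kg/m² of water = 1 mm).
Layer 1013–920 hPa: Δp = 93 hPa = 9300 Pa, q̄ = 0.022 kg/kg → 0.022 × 9300 / 9.8 = 20.88 mm
Layer 920–580 hPa: Δp = 340 hPa = 34000 Pa, q̄ = 0.01 kg/kg → 0.01 × 34000 / 9.8 = 34.69 mm
Layer 580–530 hPa: Δp = 50 hPa = 5000 Pa, q̄ = 0.0049 kg/kg → 0.0049 × 5000 / 9.8 = 2.50 mm
Layer 530–410 hPa: Δp = 120 hPa = 12000 Pa, q̄ = 0.0042 kg/kg → 0.0042 × 12000 / 9.8 = 5.14 mm
Layer 410–200 hPa: Δp = 210 hPa = 21000 Pa, q̄ = 0.0023 kg/kg → 0.0023 × 21000 / 9.8 = 4.93 mm
PW = 20.88 + 34.69 + 2.50 + 5.14 + 4.93 = 68.14 ≈ 68.1 mm.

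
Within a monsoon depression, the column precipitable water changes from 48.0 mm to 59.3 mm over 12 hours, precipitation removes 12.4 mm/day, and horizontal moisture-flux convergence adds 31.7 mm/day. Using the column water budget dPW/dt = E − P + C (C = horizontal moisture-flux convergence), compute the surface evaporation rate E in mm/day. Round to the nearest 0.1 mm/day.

dPW/dt = (59.3 − 48.0) mm / (12/24 day) = +22.600 mm/day.
E = dPW/dt + P − C = (+22.600) + 12.4 − (31.7) = 3.3 mm/day.

E ≈ 3.3 mm/day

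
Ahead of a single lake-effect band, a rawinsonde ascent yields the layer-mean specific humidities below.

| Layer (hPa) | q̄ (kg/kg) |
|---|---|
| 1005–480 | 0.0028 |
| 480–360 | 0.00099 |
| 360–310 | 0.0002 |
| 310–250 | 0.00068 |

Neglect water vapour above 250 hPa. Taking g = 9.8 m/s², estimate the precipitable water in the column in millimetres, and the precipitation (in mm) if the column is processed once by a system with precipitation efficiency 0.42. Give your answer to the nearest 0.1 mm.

Precipitable water is the column-integrated vapour mass per unit area: PW = (1/g) Σ q̄ Δp, with q in kg/kg and Δp in Pa (1 kg/m² of water = 1 mm).
Layer 1005–480 hPa: Δp = 525 hPa = 52500 Pa, q̄ = 0.0028 kg/kg → 0.0028 × 52500 / 9.8 = 15.00 mm
Layer 480–360 hPa: Δp = 120 hPa = 12000 Pa, q̄ = 0.00099 kg/kg → 0.00099 × 12000 / 9.8 = 1.21 mm
Layer 360–310 hPa: Δp = 50 hPa = 5000 Pa, q̄ = 0.0002 kg/kg → 0.0002 × 5000 / 9.8 = 0.10 mm
Layer 310–250 hPa: Δp = 60 hPa = 6000 Pa, q̄ = 0.00068 kg/kg → 0.00068 × 6000 / 9.8 = 0.42 mm
PW = 15.00 + 1.21 + 0.10 + 0.42 = 16.73 ≈ 16.7 mm.
Precipitation = ε × PW = 0.42 × 16.7 = 7.0 mm.

PW ≈ 16.7 mm; precipitation ≈ 7.0 mm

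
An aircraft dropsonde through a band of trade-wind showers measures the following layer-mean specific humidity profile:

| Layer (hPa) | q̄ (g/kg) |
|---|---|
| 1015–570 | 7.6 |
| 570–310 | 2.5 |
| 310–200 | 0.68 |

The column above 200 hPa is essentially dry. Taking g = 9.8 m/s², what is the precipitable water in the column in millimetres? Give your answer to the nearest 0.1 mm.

Precipitable water is the column-integrated vapour mass per unit area: PW = (1/g) Σ q̄ Δp, with q in kg/kg and Δp in Pa (1 kg/m² of water = 1 mm).
Layer 1015–570 hPa: Δp = 445 hPa = 44500 Pa, q̄ = 0.0076 kg/kg → 0.0076 × 44500 / 9.8 = 34.51 mm
Layer 570–310 hPa: Δp = 260 hPa = 26000 Pa, q̄ = 0.0025 kg/kg → 0.0025 × 26000 / 9.8 = 6.63 mm
Layer 310–200 hPa: Δp = 110 hPa = 11000 Pa, q̄ = 0.00068 kg/kg → 0.00068 × 11000 / 9.8 = 0.76 mm
PW = 34.51 + 6.63 + 0.76 = 41.90 ≈ 41.9 mm.

PW ≈ 41.9 mm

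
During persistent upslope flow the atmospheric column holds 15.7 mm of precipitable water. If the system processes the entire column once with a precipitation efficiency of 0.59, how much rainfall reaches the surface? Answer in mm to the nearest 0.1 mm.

Rainfall = ε × PW = 0.59 × 15.7 = 9.3 mm.

rainfall ≈ 9.3 mm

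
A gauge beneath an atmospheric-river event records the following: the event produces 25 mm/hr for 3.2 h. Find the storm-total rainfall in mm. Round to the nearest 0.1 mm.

Total = Σ Rᵢ Δtᵢ = 25 × 3.2
      = 80 = 80.0 mm.

total ≈ 80.0 mm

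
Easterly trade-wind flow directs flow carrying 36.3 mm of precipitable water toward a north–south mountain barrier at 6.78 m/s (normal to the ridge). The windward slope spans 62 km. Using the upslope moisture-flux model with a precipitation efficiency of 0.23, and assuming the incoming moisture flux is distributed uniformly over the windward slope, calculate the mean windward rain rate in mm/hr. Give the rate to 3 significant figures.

Incoming column moisture flux per unit ridge length: F = V × PW = 6.78 × 36.3 = 246.114 mm·m/s.
Spread over the 62 km slope with efficiency ε = 0.23: R = ε·F/W = 0.23 × 246.114 / 62000 m = 9.130e-04 mm/s.
R = 9.130e-04 × 3600 = 3.29 mm/hr.

R ≈ 3.29 mm/hr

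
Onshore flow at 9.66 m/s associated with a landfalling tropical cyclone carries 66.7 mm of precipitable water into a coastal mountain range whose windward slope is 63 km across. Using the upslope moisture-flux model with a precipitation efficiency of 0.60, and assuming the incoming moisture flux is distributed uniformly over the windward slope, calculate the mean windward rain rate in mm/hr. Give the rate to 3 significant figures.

R ≈ 22.1 mm/hr

Incoming column moisture flux per unit ridge length: F = V × PW = 9.66 × 66.7 = 644.322 mm·m/s.
Spread over the 63 km slope with efficiency ε = 0.60: R = ε·F/W = 0.60 × 644.322 / 63000 m = 6.136e-03 mm/s.
R = 6.136e-03 × 3600 = 22.1 mm/hr.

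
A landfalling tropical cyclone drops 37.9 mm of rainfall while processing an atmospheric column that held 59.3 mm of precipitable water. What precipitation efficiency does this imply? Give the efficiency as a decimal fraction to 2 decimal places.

ε ≈ 0.64

ε = rainfall / PW = 37.9 / 59.3 = 0.64.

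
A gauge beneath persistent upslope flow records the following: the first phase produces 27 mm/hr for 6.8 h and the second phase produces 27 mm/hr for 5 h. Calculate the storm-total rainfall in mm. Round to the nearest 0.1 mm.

Total = Σ Rᵢ Δtᵢ = 27 × 6.8 + 27 × 5
      = 183.6 + 135 = 318.6 mm.

total ≈ 318.6 mm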